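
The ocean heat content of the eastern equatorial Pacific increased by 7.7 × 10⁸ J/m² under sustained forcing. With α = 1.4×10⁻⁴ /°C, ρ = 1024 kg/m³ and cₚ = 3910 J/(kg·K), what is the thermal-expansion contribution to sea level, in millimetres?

26.9 mm of thermosteric rise

Δh = αQ/(ρcₚ) = 1.4×10⁻⁴ × 7.7×10⁸ / (1024 × 3910) ≈ 0.026924 m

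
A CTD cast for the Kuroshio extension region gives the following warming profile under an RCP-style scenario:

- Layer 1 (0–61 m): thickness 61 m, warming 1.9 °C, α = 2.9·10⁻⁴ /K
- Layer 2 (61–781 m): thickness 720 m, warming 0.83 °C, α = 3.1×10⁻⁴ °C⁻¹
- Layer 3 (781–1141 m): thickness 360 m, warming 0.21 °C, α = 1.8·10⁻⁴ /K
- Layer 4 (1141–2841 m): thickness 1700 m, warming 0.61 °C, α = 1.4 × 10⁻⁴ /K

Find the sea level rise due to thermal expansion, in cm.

Δh = 37.8 cm

Layer 1: 1.9 × 61 × 2.9×10⁻⁴ = 0.033611 m
720 × 0.83 × 3.1×10⁻⁴ = 0.185256 m
0.21 × 1.8×10⁻⁴ × 360 = 0.013608 m
Layer 4: 1.4×10⁻⁴ × 0.61 × 1700 = 0.14518 m
Δh = 0.033611 + 0.185256 + 0.013608 + 0.14518 = 0.377655 m ≈ 37.8 cm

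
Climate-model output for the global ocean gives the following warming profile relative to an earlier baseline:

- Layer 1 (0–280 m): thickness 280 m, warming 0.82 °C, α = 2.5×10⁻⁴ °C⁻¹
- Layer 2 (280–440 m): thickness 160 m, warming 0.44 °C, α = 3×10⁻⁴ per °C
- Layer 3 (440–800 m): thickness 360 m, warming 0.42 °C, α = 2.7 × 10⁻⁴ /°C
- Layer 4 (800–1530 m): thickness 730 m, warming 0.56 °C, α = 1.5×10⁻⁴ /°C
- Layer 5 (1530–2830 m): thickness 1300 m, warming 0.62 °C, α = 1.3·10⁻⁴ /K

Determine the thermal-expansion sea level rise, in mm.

Layer 1: 2.5×10⁻⁴ × 280 × 0.82 = 0.05740 m
0.44 × 160 × 3×10⁻⁴ = 0.02112 m
0.42 × 2.7×10⁻⁴ × 360 = 0.040824 m
730 × 1.5×10⁻⁴ × 0.56 = 0.06132 m
1530–2830 m: 1.3×10⁻⁴ × 0.62 × 1300 = 0.10478 m
Δh = 0.05740 + 0.02112 + 0.040824 + 0.06132 + 0.10478 = 0.285444 m

Δh = 285 mm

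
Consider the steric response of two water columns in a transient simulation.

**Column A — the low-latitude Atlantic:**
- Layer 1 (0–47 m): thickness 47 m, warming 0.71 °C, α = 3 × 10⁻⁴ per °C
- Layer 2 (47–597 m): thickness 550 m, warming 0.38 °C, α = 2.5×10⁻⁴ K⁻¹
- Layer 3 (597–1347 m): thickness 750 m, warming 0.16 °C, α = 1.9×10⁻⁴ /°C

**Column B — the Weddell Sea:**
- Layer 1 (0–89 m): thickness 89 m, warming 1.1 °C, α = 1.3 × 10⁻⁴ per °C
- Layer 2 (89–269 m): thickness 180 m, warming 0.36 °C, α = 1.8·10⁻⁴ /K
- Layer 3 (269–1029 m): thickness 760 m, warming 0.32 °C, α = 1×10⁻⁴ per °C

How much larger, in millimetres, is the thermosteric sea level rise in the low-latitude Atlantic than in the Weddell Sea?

A 0–47 m: 47 × 3×10⁻⁴ × 0.71 = 0.010011 m
A 0.38 × 550 × 2.5×10⁻⁴ = 0.05225 m
A 1.9×10⁻⁴ × 750 × 0.16 = 0.02280 m
A total: 0.085061 m
B Layer 1: 1.1 × 1.3×10⁻⁴ × 89 = 0.012727 m
B 180 × 1.8×10⁻⁴ × 0.36 = 0.011664 m
B Layer 3: 1×10⁻⁴ × 760 × 0.32 = 0.02432 m
B total: 0.048711 m
Difference: 0.085061 − 0.048711 = 0.03635 m

Δh_A − Δh_B ≈ 36.4 mm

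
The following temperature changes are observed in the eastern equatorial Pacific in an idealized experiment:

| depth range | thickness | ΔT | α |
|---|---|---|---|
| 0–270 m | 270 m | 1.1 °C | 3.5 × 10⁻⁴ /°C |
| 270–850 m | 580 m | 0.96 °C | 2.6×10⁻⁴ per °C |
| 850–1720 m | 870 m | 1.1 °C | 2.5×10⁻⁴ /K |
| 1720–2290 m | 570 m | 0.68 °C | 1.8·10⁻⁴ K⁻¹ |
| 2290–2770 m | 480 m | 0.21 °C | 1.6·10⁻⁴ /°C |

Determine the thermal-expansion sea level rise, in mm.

Layer 1: 1.1 × 3.5×10⁻⁴ × 270 = 0.10395 m
270–850 m: 0.96 × 2.6×10⁻⁴ × 580 = 0.144768 m
850–1720 m: 870 × 2.5×10⁻⁴ × 1.1 = 0.23925 m
570 × 1.8×10⁻⁴ × 0.68 = 0.069768 m
1.6×10⁻⁴ × 0.21 × 480 = 0.016128 m
Δh = 0.10395 + 0.144768 + 0.23925 + 0.069768 + 0.016128 = 0.573864 m ≈ 574 mm

574 mm of thermosteric rise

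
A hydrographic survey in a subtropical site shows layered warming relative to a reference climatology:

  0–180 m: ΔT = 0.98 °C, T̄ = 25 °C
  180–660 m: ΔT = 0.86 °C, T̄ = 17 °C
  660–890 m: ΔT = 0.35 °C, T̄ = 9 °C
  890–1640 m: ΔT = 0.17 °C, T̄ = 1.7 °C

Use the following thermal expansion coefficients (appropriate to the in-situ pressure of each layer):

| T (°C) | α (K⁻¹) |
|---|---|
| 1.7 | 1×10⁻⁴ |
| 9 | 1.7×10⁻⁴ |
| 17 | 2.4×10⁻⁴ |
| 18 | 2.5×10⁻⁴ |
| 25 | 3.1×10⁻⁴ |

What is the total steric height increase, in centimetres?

Layer 1 at 25 °C → α = 3.1×10⁻⁴ K⁻¹
Layer 2 at 17 °C → α = 2.4×10⁻⁴ K⁻¹
Layer 3 at 9 °C → α = 1.7×10⁻⁴ K⁻¹
Layer 4 at 1.7 °C → α = 1×10⁻⁴ K⁻¹
0–180 m: 3.1×10⁻⁴ × 180 × 0.98 = 0.054684 m
0.86 × 480 × 2.4×10⁻⁴ = 0.099072 m
660–890 m: 1.7×10⁻⁴ × 0.35 × 230 = 0.013685 m
890–1640 m: 750 × 0.17 × 1×10⁻⁴ = 0.01275 m
Δh = 0.054684 + 0.099072 + 0.013685 + 0.01275 = 0.180191 m ≈ 18 cm

Δh ≈ 18 cm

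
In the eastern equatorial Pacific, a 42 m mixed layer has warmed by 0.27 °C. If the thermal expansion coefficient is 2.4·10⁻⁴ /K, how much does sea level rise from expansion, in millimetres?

Δh = 2.7 mm

Δh = αΔT·H = 2.4×10⁻⁴ × 0.27 × 42 = 0.0027216 m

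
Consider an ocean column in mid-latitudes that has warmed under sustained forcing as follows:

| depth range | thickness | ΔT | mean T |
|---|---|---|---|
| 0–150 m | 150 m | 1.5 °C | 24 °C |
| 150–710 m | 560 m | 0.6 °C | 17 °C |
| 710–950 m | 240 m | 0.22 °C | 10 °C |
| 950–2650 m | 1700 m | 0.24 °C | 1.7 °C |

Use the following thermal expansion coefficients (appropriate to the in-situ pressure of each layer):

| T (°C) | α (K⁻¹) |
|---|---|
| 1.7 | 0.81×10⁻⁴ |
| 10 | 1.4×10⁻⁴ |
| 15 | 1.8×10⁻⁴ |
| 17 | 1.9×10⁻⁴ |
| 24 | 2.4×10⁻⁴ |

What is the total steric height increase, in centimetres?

about 15.8 cm

Layer 1 at 24 °C → α = 2.4×10⁻⁴ K⁻¹
Layer 2 at 17 °C → α = 1.9×10⁻⁴ K⁻¹
Layer 3 at 10 °C → α = 1.4×10⁻⁴ K⁻¹
Layer 4 at 1.7 °C → α = 0.81×10⁻⁴ K⁻¹
1.5 × 150 × 2.4×10⁻⁴ = 0.05400 m
Layer 2: 1.9×10⁻⁴ × 560 × 0.6 = 0.06384 m
Layer 3: 240 × 1.4×10⁻⁴ × 0.22 = 0.007392 m
950–2650 m: 0.24 × 1700 × 0.81×10⁻⁴ = 0.033048 m
Δh = 0.05400 + 0.06384 + 0.007392 + 0.033048 = 0.15828 m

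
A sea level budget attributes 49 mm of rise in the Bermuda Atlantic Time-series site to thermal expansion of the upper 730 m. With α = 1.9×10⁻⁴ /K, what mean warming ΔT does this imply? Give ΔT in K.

ΔT = Δh/(αH) = 0.049 / (1.9×10⁻⁴ × 730) ≈ 0.3533 K

about 0.353 K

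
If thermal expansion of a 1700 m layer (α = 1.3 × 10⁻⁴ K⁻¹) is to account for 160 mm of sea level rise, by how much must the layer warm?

0.724 K

ΔT = Δh/(αH) = 0.16 / (1.3×10⁻⁴ × 1700) ≈ 0.7240 K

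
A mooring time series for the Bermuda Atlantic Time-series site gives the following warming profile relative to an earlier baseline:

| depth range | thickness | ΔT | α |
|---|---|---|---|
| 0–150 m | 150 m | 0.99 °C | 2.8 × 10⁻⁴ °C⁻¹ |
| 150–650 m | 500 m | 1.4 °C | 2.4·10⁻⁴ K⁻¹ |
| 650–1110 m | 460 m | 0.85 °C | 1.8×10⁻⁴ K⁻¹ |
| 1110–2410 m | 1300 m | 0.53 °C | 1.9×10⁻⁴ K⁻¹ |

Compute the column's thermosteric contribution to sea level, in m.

2.8×10⁻⁴ × 150 × 0.99 = 0.04158 m
Layer 2: 500 × 1.4 × 2.4×10⁻⁴ = 0.16800 m
650–1110 m: 460 × 1.8×10⁻⁴ × 0.85 = 0.07038 m
Layer 4: 1300 × 1.9×10⁻⁴ × 0.53 = 0.13091 m
Δh = 0.04158 + 0.16800 + 0.07038 + 0.13091 = 0.41087 m ≈ 0.411 m

about 0.411 m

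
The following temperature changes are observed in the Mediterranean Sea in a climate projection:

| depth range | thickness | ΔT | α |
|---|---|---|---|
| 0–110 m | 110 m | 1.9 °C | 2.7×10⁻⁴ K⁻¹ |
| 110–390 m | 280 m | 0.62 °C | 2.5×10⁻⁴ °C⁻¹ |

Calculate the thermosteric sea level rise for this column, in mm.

0–110 m: 110 × 1.9 × 2.7×10⁻⁴ = 0.05643 m
280 × 0.62 × 2.5×10⁻⁴ = 0.04340 m
Δh = 0.05643 + 0.04340 = 0.09983 m

about 99.8 mm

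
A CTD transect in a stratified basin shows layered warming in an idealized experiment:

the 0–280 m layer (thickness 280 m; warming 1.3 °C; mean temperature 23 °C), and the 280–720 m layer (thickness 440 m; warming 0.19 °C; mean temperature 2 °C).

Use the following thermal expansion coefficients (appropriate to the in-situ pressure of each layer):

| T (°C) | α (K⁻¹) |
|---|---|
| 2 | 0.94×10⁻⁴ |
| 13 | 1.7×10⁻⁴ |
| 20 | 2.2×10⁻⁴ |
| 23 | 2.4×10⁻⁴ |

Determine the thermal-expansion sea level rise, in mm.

Δh ≈ 95.2 mm

Layer 1 at 23 °C → α = 2.4×10⁻⁴ K⁻¹
Layer 2 at 2 °C → α = 0.94×10⁻⁴ K⁻¹
1.3 × 2.4×10⁻⁴ × 280 = 0.08736 m
Layer 2: 440 × 0.19 × 0.94×10⁻⁴ = 0.0078584 m
Δh = 0.08736 + 0.0078584 = 0.0952184 m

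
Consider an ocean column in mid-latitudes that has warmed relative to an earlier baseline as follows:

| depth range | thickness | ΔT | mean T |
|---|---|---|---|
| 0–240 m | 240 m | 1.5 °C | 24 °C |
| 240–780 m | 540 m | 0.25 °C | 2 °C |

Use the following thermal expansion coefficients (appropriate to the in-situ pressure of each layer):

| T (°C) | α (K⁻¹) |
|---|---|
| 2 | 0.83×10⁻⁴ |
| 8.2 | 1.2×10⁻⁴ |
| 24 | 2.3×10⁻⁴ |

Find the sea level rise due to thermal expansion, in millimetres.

Layer 1 at 24 °C → α = 2.3×10⁻⁴ K⁻¹
Layer 2 at 2 °C → α = 0.83×10⁻⁴ K⁻¹
0–240 m: 2.3×10⁻⁴ × 1.5 × 240 = 0.08280 m
0.83×10⁻⁴ × 540 × 0.25 = 0.011205 m
Δh = 0.08280 + 0.011205 = 0.094005 m ≈ 94 mm

Δh ≈ 94 mm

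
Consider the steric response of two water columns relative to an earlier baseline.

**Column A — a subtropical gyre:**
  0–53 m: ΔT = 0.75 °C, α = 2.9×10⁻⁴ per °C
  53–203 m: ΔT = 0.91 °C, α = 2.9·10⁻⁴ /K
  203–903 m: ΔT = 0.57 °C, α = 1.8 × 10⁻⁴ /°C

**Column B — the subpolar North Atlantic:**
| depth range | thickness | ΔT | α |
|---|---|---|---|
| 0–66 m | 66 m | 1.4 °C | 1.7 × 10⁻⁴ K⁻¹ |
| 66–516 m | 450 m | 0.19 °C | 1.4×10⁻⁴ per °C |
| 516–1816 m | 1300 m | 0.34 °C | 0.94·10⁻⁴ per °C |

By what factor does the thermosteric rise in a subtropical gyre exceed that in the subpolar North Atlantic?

A 0–53 m: 53 × 2.9×10⁻⁴ × 0.75 = 0.0115275 m
A 2.9×10⁻⁴ × 150 × 0.91 = 0.039585 m
A 203–903 m: 0.57 × 1.8×10⁻⁴ × 700 = 0.07182 m
A total: 0.1229325 m
B 0–66 m: 1.4 × 1.7×10⁻⁴ × 66 = 0.015708 m
B 450 × 1.4×10⁻⁴ × 0.19 = 0.01197 m
B Layer 3: 0.34 × 0.94×10⁻⁴ × 1300 = 0.041548 m
B total: 0.069226 m
Ratio: 0.1229325 / 0.069226 ≈ 1.776

≈ 1.78×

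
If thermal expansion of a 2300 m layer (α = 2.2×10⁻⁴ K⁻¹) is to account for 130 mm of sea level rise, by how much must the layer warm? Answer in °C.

ΔT = Δh/(αH) = 0.13 / (2.2×10⁻⁴ × 2300) ≈ 0.2569 °C

ΔT ≈ 0.26 °C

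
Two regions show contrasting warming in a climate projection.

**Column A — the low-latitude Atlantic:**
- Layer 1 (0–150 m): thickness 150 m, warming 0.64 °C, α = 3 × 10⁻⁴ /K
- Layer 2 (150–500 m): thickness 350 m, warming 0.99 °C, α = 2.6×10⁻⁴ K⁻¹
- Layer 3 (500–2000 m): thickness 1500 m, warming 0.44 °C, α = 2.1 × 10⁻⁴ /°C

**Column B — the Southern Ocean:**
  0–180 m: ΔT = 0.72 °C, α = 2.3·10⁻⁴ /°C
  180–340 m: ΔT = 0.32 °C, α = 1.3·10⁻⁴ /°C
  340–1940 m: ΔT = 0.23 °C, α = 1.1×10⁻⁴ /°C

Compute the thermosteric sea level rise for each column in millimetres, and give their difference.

A: 260 mm; B: 77 mm; difference 180 mm

A 0–150 m: 150 × 3×10⁻⁴ × 0.64 = 0.02880 m
A 0.99 × 350 × 2.6×10⁻⁴ = 0.09009 m
A 2.1×10⁻⁴ × 0.44 × 1500 = 0.13860 m
A total: 0.25749 m
B 0.72 × 180 × 2.3×10⁻⁴ = 0.029808 m
B 180–340 m: 0.32 × 160 × 1.3×10⁻⁴ = 0.006656 m
B 1.1×10⁻⁴ × 0.23 × 1600 = 0.04048 m
B total: 0.076944 m
Difference: 0.25749 − 0.076944 = 0.180546 m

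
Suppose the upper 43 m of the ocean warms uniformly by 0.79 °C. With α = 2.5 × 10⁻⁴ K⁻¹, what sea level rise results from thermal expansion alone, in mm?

Δh = αΔT·H = 2.5×10⁻⁴ × 0.79 × 43 = 0.0084925 m

8.49 mm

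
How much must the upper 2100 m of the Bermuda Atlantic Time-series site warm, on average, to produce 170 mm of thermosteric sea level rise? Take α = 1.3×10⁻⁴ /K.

ΔT = Δh/(αH) = 0.17 / (1.3×10⁻⁴ × 2100) ≈ 0.6227 K

0.62 K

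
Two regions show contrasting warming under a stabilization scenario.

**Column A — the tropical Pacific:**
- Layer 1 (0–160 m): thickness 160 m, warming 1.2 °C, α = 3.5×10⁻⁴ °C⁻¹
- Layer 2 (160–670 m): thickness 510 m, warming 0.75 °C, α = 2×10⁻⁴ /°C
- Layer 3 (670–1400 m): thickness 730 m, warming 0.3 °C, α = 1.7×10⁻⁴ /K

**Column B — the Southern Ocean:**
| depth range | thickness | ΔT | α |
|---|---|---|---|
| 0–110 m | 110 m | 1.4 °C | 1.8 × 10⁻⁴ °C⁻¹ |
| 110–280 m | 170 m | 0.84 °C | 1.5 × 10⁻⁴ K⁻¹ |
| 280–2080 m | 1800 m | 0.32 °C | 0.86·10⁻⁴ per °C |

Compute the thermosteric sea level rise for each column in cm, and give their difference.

A 160 × 3.5×10⁻⁴ × 1.2 = 0.06720 m
A Layer 2: 2×10⁻⁴ × 0.75 × 510 = 0.07650 m
A 670–1400 m: 0.3 × 730 × 1.7×10⁻⁴ = 0.03723 m
A total: 0.18093 m
B 110 × 1.4 × 1.8×10⁻⁴ = 0.02772 m
B Layer 2: 0.84 × 170 × 1.5×10⁻⁴ = 0.02142 m
B 280–2080 m: 0.86×10⁻⁴ × 1800 × 0.32 = 0.049536 m
B total: 0.098676 m
Difference: 0.18093 − 0.098676 = 0.082254 m

A: 18 cm; B: 9.9 cm; difference 8.2 cm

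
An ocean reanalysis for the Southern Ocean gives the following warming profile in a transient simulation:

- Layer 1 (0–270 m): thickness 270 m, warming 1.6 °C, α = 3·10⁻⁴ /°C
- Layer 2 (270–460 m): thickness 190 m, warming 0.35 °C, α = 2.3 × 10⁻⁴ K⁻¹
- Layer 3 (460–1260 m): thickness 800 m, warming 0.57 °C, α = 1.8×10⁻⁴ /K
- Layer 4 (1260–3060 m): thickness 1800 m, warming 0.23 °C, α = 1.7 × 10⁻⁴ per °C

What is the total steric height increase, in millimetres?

3×10⁻⁴ × 1.6 × 270 = 0.12960 m
Layer 2: 0.35 × 2.3×10⁻⁴ × 190 = 0.015295 m
800 × 1.8×10⁻⁴ × 0.57 = 0.08208 m
1800 × 1.7×10⁻⁴ × 0.23 = 0.07038 m
Δh = 0.12960 + 0.015295 + 0.08208 + 0.07038 = 0.297355 m

297 mm of thermosteric rise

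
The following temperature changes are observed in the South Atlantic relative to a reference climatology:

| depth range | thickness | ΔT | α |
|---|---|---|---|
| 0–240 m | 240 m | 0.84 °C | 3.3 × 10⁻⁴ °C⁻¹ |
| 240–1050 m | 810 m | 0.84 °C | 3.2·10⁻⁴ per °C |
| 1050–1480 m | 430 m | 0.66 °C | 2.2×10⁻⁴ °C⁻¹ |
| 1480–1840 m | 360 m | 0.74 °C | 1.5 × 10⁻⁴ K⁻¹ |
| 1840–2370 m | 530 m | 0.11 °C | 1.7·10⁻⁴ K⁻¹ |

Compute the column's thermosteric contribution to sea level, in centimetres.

240 × 0.84 × 3.3×10⁻⁴ = 0.066528 m
240–1050 m: 0.84 × 3.2×10⁻⁴ × 810 = 0.217728 m
1050–1480 m: 0.66 × 430 × 2.2×10⁻⁴ = 0.062436 m
1480–1840 m: 1.5×10⁻⁴ × 0.74 × 360 = 0.03996 m
Layer 5: 530 × 0.11 × 1.7×10⁻⁴ = 0.009911 m
Δh = 0.066528 + 0.217728 + 0.062436 + 0.03996 + 0.009911 = 0.396563 m

Δh ≈ 39.7 cm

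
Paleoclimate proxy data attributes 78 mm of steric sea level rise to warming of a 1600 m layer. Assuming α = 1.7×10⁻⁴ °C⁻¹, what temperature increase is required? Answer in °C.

ΔT = Δh/(αH) = 0.078 / (1.7×10⁻⁴ × 1600) ≈ 0.2868 °C

about 0.287 °C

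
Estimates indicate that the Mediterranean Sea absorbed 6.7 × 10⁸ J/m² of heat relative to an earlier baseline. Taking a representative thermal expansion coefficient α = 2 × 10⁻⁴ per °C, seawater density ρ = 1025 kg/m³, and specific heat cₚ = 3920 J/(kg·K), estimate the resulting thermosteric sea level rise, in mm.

33 mm of thermosteric rise

Δh = αQ/(ρcₚ) = 2×10⁻⁴ × 6.7×10⁸ / (1025 × 3920) ≈ 0.03335 m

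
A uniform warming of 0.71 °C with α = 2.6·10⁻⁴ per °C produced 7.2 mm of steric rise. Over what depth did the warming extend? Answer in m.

H = Δh/(αΔT) = 0.0072 / (2.6×10⁻⁴ × 0.71) ≈ 39.00 m

39 m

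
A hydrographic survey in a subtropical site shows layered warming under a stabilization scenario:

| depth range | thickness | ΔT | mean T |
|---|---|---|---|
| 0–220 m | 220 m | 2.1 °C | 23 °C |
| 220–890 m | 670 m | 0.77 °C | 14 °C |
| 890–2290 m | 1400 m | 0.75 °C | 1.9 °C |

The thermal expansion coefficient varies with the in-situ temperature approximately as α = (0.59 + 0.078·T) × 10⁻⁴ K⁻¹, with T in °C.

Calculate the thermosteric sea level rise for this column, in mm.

Layer 1: α = (0.59 + 0.078×23)×10⁻⁴ = 2.384×10⁻⁴ K⁻¹
Layer 2: α = (0.59 + 0.078×14)×10⁻⁴ = 1.682×10⁻⁴ K⁻¹
Layer 3: α = (0.59 + 0.078×1.9)×10⁻⁴ = 0.7382×10⁻⁴ K⁻¹
Layer 1: 220 × 2.384×10⁻⁴ × 2.1 = 0.1101408 m
220–890 m: 0.77 × 670 × 1.682×10⁻⁴ = 0.08677438 m
890–2290 m: 0.75 × 1400 × 0.7382×10⁻⁴ = 0.077511 m
Δh = 0.1101408 + 0.08677438 + 0.077511 = 0.27442618 m

274 mm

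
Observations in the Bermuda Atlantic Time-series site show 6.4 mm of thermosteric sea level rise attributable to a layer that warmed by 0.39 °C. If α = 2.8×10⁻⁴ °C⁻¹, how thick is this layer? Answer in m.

H = Δh/(αΔT) = 0.0064 / (2.8×10⁻⁴ × 0.39) ≈ 58.61 m

about 58.6 m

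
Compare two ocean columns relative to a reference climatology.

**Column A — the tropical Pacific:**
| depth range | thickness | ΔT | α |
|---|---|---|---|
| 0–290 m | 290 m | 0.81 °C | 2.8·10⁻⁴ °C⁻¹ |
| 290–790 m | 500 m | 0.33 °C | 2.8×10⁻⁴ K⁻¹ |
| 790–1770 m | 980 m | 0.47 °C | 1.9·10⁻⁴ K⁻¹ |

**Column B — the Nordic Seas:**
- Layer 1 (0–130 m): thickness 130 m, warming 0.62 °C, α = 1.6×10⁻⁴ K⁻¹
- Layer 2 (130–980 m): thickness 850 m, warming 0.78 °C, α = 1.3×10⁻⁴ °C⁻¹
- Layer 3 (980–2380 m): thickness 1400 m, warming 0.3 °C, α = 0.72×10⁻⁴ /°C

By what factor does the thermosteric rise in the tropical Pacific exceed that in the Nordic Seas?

≈ 1.5×

A Layer 1: 0.81 × 290 × 2.8×10⁻⁴ = 0.065772 m
A 290–790 m: 0.33 × 500 × 2.8×10⁻⁴ = 0.04620 m
A Layer 3: 0.47 × 1.9×10⁻⁴ × 980 = 0.087514 m
A total: 0.199486 m
B 0.62 × 1.6×10⁻⁴ × 130 = 0.012896 m
B 850 × 1.3×10⁻⁴ × 0.78 = 0.08619 m
B 980–2380 m: 0.72×10⁻⁴ × 1400 × 0.3 = 0.03024 m
B total: 0.129326 m
Ratio: 0.199486 / 0.129326 ≈ 1.543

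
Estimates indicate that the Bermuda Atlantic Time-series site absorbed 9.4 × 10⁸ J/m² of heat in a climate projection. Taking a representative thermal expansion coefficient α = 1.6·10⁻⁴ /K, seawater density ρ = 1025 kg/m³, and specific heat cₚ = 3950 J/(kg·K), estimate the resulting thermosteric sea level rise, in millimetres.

Δh = αQ/(ρcₚ) = 1.6×10⁻⁴ × 9.4×10⁸ / (1025 × 3950) ≈ 0.037147 m

Δh = 37 mm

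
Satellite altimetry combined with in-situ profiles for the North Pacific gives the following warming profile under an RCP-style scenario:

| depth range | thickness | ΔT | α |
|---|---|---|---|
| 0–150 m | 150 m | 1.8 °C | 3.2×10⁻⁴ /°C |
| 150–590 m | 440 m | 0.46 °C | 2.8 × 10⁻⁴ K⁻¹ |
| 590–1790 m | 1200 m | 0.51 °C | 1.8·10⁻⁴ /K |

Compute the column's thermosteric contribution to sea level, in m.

1.8 × 3.2×10⁻⁴ × 150 = 0.08640 m
150–590 m: 0.46 × 2.8×10⁻⁴ × 440 = 0.056672 m
0.51 × 1.8×10⁻⁴ × 1200 = 0.11016 m
Δh = 0.08640 + 0.056672 + 0.11016 = 0.253232 m ≈ 0.253 m

Δh = 0.253 m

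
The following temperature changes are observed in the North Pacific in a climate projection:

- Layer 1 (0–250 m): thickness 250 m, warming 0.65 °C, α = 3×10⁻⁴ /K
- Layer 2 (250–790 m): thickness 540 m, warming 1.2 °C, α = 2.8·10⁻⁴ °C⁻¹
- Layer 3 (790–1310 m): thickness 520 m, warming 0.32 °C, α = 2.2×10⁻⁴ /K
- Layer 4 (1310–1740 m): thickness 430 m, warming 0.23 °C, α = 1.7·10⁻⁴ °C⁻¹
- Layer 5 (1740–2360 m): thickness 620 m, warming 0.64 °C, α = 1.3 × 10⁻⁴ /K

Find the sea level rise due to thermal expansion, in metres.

Layer 1: 3×10⁻⁴ × 250 × 0.65 = 0.04875 m
250–790 m: 2.8×10⁻⁴ × 540 × 1.2 = 0.18144 m
790–1310 m: 2.2×10⁻⁴ × 520 × 0.32 = 0.036608 m
430 × 0.23 × 1.7×10⁻⁴ = 0.016813 m
1740–2360 m: 1.3×10⁻⁴ × 0.64 × 620 = 0.051584 m
Δh = 0.04875 + 0.18144 + 0.036608 + 0.016813 + 0.051584 = 0.335195 m

Δh ≈ 0.335 m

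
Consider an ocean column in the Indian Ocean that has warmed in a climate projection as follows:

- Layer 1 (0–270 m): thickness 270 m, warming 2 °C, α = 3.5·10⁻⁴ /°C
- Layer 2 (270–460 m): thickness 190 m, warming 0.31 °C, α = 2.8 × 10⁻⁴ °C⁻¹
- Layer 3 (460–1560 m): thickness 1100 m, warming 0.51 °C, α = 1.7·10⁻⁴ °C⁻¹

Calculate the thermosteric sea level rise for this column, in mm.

Layer 1: 2 × 270 × 3.5×10⁻⁴ = 0.18900 m
Layer 2: 2.8×10⁻⁴ × 190 × 0.31 = 0.016492 m
460–1560 m: 1100 × 1.7×10⁻⁴ × 0.51 = 0.09537 m
Δh = 0.18900 + 0.016492 + 0.09537 = 0.300862 m

Δh = 301 mm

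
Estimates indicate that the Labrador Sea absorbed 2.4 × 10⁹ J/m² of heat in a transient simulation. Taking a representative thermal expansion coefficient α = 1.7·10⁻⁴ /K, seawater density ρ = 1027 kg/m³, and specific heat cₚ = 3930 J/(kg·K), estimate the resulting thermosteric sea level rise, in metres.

0.101 m of thermosteric rise

Δh = αQ/(ρcₚ) = 1.7×10⁻⁴ × 2.4×10⁹ / (1027 × 3930) ≈ 0.10109 m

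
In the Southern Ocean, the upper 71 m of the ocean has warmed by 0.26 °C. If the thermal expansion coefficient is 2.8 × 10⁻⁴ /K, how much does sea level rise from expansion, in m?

Δh = αΔT·H = 2.8×10⁻⁴ × 0.26 × 71 = 0.0051688 m

about 0.00517 m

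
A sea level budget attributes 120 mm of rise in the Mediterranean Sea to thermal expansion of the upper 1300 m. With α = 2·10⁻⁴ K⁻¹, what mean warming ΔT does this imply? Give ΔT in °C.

ΔT = Δh/(αH) = 0.12 / (2×10⁻⁴ × 1300) ≈ 0.4615 °C

ΔT ≈ 0.462 °C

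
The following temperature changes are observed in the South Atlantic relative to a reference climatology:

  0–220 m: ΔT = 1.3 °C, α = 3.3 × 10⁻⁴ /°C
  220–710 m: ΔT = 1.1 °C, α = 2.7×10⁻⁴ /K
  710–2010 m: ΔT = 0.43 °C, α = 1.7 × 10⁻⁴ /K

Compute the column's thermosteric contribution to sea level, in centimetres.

Layer 1: 1.3 × 3.3×10⁻⁴ × 220 = 0.09438 m
2.7×10⁻⁴ × 490 × 1.1 = 0.14553 m
710–2010 m: 1300 × 1.7×10⁻⁴ × 0.43 = 0.09503 m
Δh = 0.09438 + 0.14553 + 0.09503 = 0.33494 m

about 33.5 cm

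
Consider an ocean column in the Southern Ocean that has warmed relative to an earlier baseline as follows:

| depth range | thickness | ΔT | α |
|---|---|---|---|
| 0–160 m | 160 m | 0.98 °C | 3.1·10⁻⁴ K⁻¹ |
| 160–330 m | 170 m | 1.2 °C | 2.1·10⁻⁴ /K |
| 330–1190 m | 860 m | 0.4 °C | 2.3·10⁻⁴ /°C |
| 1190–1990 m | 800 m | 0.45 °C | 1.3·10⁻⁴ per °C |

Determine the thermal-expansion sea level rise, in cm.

160 × 3.1×10⁻⁴ × 0.98 = 0.048608 m
160–330 m: 170 × 1.2 × 2.1×10⁻⁴ = 0.04284 m
330–1190 m: 2.3×10⁻⁴ × 0.4 × 860 = 0.07912 m
1190–1990 m: 1.3×10⁻⁴ × 800 × 0.45 = 0.04680 m
Δh = 0.048608 + 0.04284 + 0.07912 + 0.04680 = 0.217368 m

21.7 cm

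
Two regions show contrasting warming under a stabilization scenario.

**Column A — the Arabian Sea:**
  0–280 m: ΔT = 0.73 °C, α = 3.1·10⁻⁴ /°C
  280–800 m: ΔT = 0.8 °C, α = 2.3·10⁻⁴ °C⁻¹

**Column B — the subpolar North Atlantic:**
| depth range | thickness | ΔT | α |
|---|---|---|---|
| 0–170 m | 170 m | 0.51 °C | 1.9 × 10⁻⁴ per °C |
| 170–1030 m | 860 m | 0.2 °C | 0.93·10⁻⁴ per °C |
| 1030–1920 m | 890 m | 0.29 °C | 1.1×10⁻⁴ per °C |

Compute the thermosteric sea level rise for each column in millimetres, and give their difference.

A 3.1×10⁻⁴ × 280 × 0.73 = 0.063364 m
A Layer 2: 2.3×10⁻⁴ × 0.8 × 520 = 0.09568 m
A total: 0.159044 m
B Layer 1: 0.51 × 1.9×10⁻⁴ × 170 = 0.016473 m
B 860 × 0.93×10⁻⁴ × 0.2 = 0.015996 m
B Layer 3: 0.29 × 1.1×10⁻⁴ × 890 = 0.028391 m
B total: 0.06086 m
Difference: 0.159044 − 0.06086 = 0.098184 m

A: 159 mm; B: 60.9 mm; difference 98.2 mm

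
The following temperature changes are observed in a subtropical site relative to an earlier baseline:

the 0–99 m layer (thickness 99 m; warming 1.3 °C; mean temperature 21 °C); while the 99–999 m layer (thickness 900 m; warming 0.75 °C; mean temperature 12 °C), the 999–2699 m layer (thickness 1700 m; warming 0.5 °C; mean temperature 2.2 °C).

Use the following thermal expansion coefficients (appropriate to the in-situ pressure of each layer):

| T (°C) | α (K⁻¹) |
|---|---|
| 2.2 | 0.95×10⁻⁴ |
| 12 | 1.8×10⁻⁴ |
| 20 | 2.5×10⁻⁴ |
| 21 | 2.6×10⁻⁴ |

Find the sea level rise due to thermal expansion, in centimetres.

Layer 1 at 21 °C → α = 2.6×10⁻⁴ K⁻¹
Layer 2 at 12 °C → α = 1.8×10⁻⁴ K⁻¹
Layer 3 at 2.2 °C → α = 0.95×10⁻⁴ K⁻¹
Layer 1: 2.6×10⁻⁴ × 99 × 1.3 = 0.033462 m
Layer 2: 0.75 × 1.8×10⁻⁴ × 900 = 0.12150 m
999–2699 m: 0.95×10⁻⁴ × 1700 × 0.5 = 0.08075 m
Δh = 0.033462 + 0.12150 + 0.08075 = 0.235712 m

Δh ≈ 23.6 cm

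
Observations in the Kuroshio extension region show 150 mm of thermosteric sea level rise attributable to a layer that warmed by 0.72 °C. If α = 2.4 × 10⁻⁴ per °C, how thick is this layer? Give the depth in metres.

H = Δh/(αΔT) = 0.15 / (2.4×10⁻⁴ × 0.72) ≈ 868.1 m

about 870 m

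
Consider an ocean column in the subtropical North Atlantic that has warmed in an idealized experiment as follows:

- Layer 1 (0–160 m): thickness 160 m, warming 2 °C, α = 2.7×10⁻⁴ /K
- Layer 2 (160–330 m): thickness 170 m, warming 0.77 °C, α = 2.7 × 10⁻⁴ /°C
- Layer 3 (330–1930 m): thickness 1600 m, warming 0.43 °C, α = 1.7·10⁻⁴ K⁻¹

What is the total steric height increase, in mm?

239 mm

0–160 m: 2 × 160 × 2.7×10⁻⁴ = 0.08640 m
170 × 0.77 × 2.7×10⁻⁴ = 0.035343 m
1600 × 0.43 × 1.7×10⁻⁴ = 0.11696 m
Δh = 0.08640 + 0.035343 + 0.11696 = 0.238703 m ≈ 239 mm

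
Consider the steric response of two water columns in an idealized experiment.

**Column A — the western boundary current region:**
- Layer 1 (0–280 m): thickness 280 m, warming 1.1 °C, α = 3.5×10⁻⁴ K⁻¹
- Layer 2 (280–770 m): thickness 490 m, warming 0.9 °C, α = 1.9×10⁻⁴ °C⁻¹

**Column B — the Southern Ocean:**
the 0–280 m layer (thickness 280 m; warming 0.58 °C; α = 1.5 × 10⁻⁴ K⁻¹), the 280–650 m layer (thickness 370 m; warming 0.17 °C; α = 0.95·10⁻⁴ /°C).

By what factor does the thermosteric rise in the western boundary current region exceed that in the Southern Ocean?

A Layer 1: 1.1 × 280 × 3.5×10⁻⁴ = 0.10780 m
A Layer 2: 1.9×10⁻⁴ × 0.9 × 490 = 0.08379 m
A total: 0.19159 m
B 0.58 × 280 × 1.5×10⁻⁴ = 0.02436 m
B 280–650 m: 370 × 0.95×10⁻⁴ × 0.17 = 0.0059755 m
B total: 0.0303355 m
Ratio: 0.19159 / 0.0303355 ≈ 6.316

6.3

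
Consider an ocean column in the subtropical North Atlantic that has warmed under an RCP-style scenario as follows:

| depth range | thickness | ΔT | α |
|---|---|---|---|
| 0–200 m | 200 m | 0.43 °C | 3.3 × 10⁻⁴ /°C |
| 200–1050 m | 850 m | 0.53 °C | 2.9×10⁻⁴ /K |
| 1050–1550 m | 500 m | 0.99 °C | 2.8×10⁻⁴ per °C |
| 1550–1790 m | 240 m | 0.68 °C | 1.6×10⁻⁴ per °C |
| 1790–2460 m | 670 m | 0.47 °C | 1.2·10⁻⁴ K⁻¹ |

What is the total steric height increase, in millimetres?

362 mm of thermosteric rise

0–200 m: 0.43 × 3.3×10⁻⁴ × 200 = 0.02838 m
0.53 × 850 × 2.9×10⁻⁴ = 0.130645 m
0.99 × 500 × 2.8×10⁻⁴ = 0.13860 m
1550–1790 m: 1.6×10⁻⁴ × 240 × 0.68 = 0.026112 m
1790–2460 m: 1.2×10⁻⁴ × 0.47 × 670 = 0.037788 m
Δh = 0.02838 + 0.130645 + 0.13860 + 0.026112 + 0.037788 = 0.361525 m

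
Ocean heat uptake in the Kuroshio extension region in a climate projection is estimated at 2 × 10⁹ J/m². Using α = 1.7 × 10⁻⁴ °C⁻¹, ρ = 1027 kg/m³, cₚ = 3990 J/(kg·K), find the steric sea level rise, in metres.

0.0830 m

Δh = αQ/(ρcₚ) = 1.7×10⁻⁴ × 2×10⁹ / (1027 × 3990) ≈ 0.082973 m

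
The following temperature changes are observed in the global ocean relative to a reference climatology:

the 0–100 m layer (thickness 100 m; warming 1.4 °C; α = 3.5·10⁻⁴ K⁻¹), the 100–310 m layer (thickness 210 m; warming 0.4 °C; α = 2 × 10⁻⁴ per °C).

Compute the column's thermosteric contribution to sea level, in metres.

Δh = 0.0658 m

Layer 1: 1.4 × 3.5×10⁻⁴ × 100 = 0.04900 m
210 × 0.4 × 2×10⁻⁴ = 0.01680 m
Δh = 0.04900 + 0.01680 = 0.06580 m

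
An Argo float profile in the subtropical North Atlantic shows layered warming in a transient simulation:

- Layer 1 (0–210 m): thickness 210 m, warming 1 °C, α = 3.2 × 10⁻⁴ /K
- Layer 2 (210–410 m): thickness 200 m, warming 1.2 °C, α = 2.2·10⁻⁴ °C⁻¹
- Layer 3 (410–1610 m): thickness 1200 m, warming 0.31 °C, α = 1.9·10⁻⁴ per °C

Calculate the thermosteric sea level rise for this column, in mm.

Layer 1: 3.2×10⁻⁴ × 1 × 210 = 0.06720 m
Layer 2: 1.2 × 2.2×10⁻⁴ × 200 = 0.05280 m
410–1610 m: 0.31 × 1200 × 1.9×10⁻⁴ = 0.07068 m
Δh = 0.06720 + 0.05280 + 0.07068 = 0.19068 m

Δh = 191 mm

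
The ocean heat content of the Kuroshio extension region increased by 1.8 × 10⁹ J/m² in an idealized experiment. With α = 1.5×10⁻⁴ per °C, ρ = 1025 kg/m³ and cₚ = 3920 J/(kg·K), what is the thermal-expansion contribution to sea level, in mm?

Δh = αQ/(ρcₚ) = 1.5×10⁻⁴ × 1.8×10⁹ / (1025 × 3920) ≈ 0.067198 m

Δh = 67.2 mm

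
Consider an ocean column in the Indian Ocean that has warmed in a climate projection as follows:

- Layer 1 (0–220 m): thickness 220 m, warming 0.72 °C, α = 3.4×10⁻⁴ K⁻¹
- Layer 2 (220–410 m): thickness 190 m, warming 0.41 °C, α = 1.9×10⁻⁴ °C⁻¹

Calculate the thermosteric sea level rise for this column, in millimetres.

Δh = 69 mm

0–220 m: 220 × 0.72 × 3.4×10⁻⁴ = 0.053856 m
190 × 0.41 × 1.9×10⁻⁴ = 0.014801 m
Δh = 0.053856 + 0.014801 = 0.068657 m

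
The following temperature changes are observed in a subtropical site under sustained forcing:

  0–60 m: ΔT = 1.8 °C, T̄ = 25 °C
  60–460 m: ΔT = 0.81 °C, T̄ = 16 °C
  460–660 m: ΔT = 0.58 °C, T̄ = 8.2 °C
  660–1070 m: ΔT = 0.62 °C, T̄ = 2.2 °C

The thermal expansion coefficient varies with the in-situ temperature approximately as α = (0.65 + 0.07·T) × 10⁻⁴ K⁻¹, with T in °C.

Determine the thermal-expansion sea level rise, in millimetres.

Layer 1: α = (0.65 + 0.07×25)×10⁻⁴ = 2.4×10⁻⁴ K⁻¹
Layer 2: α = (0.65 + 0.07×16)×10⁻⁴ = 1.77×10⁻⁴ K⁻¹
Layer 3: α = (0.65 + 0.07×8.2)×10⁻⁴ = 1.224×10⁻⁴ K⁻¹
Layer 4: α = (0.65 + 0.07×2.2)×10⁻⁴ = 0.804×10⁻⁴ K⁻¹
1.8 × 2.4×10⁻⁴ × 60 = 0.02592 m
60–460 m: 400 × 1.77×10⁻⁴ × 0.81 = 0.057348 m
1.224×10⁻⁴ × 0.58 × 200 = 0.0141984 m
0.804×10⁻⁴ × 0.62 × 410 = 0.02043768 m
Δh = 0.02592 + 0.057348 + 0.0141984 + 0.02043768 = 0.11790408 m

120 mm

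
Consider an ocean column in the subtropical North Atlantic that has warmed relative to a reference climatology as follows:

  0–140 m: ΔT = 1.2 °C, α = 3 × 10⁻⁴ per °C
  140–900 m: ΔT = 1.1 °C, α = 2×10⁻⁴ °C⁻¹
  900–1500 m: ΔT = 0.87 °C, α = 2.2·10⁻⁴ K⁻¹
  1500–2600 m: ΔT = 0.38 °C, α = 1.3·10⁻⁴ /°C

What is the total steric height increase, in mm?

0–140 m: 3×10⁻⁴ × 1.2 × 140 = 0.05040 m
Layer 2: 2×10⁻⁴ × 760 × 1.1 = 0.16720 m
Layer 3: 0.87 × 600 × 2.2×10⁻⁴ = 0.11484 m
Layer 4: 0.38 × 1.3×10⁻⁴ × 1100 = 0.05434 m
Δh = 0.05040 + 0.16720 + 0.11484 + 0.05434 = 0.38678 m ≈ 387 mm

387 mm of thermosteric rise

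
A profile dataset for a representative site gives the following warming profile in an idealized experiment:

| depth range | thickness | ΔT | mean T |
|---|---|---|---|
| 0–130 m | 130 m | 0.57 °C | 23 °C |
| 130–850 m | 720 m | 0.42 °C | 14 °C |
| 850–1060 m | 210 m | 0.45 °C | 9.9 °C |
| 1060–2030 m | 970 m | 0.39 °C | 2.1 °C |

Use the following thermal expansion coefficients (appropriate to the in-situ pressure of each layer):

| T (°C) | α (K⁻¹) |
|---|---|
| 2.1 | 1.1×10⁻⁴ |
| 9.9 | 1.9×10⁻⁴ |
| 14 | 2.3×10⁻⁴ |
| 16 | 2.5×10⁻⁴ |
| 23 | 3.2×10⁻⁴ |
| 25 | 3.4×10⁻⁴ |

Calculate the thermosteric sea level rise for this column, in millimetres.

153 mm of thermosteric rise

Layer 1 at 23 °C → α = 3.2×10⁻⁴ K⁻¹
Layer 2 at 14 °C → α = 2.3×10⁻⁴ K⁻¹
Layer 3 at 9.9 °C → α = 1.9×10⁻⁴ K⁻¹
Layer 4 at 2.1 °C → α = 1.1×10⁻⁴ K⁻¹
Layer 1: 0.57 × 3.2×10⁻⁴ × 130 = 0.023712 m
2.3×10⁻⁴ × 0.42 × 720 = 0.069552 m
Layer 3: 0.45 × 210 × 1.9×10⁻⁴ = 0.017955 m
Layer 4: 0.39 × 1.1×10⁻⁴ × 970 = 0.041613 m
Δh = 0.023712 + 0.069552 + 0.017955 + 0.041613 = 0.152832 m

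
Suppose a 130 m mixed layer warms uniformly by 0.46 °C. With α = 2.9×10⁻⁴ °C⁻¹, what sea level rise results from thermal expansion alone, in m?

Δh = αΔT·H = 2.9×10⁻⁴ × 0.46 × 130 = 0.017342 m

Δh = 0.017 m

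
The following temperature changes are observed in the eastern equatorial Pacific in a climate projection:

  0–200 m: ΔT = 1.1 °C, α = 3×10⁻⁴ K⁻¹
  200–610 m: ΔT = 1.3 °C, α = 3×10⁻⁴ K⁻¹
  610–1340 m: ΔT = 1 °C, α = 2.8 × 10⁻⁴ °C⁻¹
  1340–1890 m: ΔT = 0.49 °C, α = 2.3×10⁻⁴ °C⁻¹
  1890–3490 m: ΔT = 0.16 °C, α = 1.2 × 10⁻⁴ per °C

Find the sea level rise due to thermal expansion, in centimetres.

52.3 cm

Layer 1: 3×10⁻⁴ × 200 × 1.1 = 0.06600 m
410 × 1.3 × 3×10⁻⁴ = 0.15990 m
730 × 1 × 2.8×10⁻⁴ = 0.20440 m
Layer 4: 0.49 × 550 × 2.3×10⁻⁴ = 0.061985 m
0.16 × 1600 × 1.2×10⁻⁴ = 0.03072 m
Δh = 0.06600 + 0.15990 + 0.20440 + 0.061985 + 0.03072 = 0.523005 m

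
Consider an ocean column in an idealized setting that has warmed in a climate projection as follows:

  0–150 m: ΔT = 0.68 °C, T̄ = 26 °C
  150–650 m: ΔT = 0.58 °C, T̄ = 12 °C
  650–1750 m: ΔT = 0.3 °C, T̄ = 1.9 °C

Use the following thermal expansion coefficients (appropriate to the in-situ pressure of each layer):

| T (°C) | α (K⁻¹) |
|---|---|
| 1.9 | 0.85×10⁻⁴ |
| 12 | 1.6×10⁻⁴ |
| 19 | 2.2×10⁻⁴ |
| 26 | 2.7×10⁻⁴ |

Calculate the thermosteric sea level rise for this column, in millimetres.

about 102 mm

Layer 1 at 26 °C → α = 2.7×10⁻⁴ K⁻¹
Layer 2 at 12 °C → α = 1.6×10⁻⁴ K⁻¹
Layer 3 at 1.9 °C → α = 0.85×10⁻⁴ K⁻¹
0.68 × 150 × 2.7×10⁻⁴ = 0.02754 m
Layer 2: 1.6×10⁻⁴ × 500 × 0.58 = 0.04640 m
650–1750 m: 0.85×10⁻⁴ × 0.3 × 1100 = 0.02805 m
Δh = 0.02754 + 0.04640 + 0.02805 = 0.10199 m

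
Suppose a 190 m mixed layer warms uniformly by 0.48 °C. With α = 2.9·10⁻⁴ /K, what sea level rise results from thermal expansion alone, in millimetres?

Δh ≈ 26.4 mm

Δh = αΔT·H = 2.9×10⁻⁴ × 0.48 × 190 = 0.026448 m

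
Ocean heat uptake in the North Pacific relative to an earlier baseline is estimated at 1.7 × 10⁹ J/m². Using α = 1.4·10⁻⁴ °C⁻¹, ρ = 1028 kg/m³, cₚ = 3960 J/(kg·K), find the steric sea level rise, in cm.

Δh = αQ/(ρcₚ) = 1.4×10⁻⁴ × 1.7×10⁹ / (1028 × 3960) ≈ 0.058464 m

5.85 cm of thermosteric rise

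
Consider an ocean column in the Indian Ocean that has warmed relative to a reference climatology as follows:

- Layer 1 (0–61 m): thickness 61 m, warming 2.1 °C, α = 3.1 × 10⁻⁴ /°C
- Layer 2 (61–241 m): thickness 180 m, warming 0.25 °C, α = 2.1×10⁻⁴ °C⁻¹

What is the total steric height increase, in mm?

Δh ≈ 49.2 mm

Layer 1: 2.1 × 61 × 3.1×10⁻⁴ = 0.039711 m
2.1×10⁻⁴ × 0.25 × 180 = 0.00945 m
Δh = 0.039711 + 0.00945 = 0.049161 m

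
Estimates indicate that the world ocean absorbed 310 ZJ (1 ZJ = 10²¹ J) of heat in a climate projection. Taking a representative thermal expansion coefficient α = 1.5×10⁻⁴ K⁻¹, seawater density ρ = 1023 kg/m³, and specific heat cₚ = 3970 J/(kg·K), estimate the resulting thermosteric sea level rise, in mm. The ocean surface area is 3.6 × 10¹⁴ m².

32 mm

Per unit area: Q = 310×10²¹ / (3.6×10¹⁴) ≈ 8.611×10⁸ J/m²
Δh = αQ/(ρcₚ) = 1.5×10⁻⁴ × 8.611×10⁸ / (1023 × 3970) ≈ 0.031804 m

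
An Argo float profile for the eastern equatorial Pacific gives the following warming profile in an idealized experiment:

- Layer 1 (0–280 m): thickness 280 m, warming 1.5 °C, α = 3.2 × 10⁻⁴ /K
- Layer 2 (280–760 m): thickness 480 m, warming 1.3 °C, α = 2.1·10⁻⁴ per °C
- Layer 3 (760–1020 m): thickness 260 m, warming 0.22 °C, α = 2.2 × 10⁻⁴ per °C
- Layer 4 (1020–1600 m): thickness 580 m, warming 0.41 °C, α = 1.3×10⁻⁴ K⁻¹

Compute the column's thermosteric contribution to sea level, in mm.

310 mm of thermosteric rise

280 × 1.5 × 3.2×10⁻⁴ = 0.13440 m
2.1×10⁻⁴ × 480 × 1.3 = 0.13104 m
0.22 × 2.2×10⁻⁴ × 260 = 0.012584 m
1020–1600 m: 1.3×10⁻⁴ × 580 × 0.41 = 0.030914 m
Δh = 0.13440 + 0.13104 + 0.012584 + 0.030914 = 0.308938 m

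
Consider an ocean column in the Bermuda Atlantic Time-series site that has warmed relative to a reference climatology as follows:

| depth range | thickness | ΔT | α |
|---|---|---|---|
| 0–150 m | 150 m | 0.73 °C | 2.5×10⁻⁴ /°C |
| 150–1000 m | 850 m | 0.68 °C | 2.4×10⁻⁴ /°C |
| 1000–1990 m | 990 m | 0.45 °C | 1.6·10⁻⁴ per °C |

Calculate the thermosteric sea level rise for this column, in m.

Layer 1: 0.73 × 2.5×10⁻⁴ × 150 = 0.027375 m
150–1000 m: 850 × 0.68 × 2.4×10⁻⁴ = 0.13872 m
1.6×10⁻⁴ × 0.45 × 990 = 0.07128 m
Δh = 0.027375 + 0.13872 + 0.07128 = 0.237375 m

about 0.237 m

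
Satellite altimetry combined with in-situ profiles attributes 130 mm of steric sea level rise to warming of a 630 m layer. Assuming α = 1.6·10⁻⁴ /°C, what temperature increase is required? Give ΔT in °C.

ΔT = Δh/(αH) = 0.13 / (1.6×10⁻⁴ × 630) ≈ 1.290 °C

about 1.3 °C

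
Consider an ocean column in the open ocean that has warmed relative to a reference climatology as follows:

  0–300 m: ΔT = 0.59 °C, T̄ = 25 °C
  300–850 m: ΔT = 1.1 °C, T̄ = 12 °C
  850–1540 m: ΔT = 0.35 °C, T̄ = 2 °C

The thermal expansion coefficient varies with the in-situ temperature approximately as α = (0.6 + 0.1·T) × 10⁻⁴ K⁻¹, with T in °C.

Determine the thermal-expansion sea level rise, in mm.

about 183 mm

Layer 1: α = (0.6 + 0.1×25)×10⁻⁴ = 3.1×10⁻⁴ K⁻¹
Layer 2: α = (0.6 + 0.1×12)×10⁻⁴ = 1.8×10⁻⁴ K⁻¹
Layer 3: α = (0.6 + 0.1×2)×10⁻⁴ = 0.8×10⁻⁴ K⁻¹
300 × 0.59 × 3.1×10⁻⁴ = 0.05487 m
300–850 m: 550 × 1.8×10⁻⁴ × 1.1 = 0.10890 m
690 × 0.35 × 0.8×10⁻⁴ = 0.01932 m
Δh = 0.05487 + 0.10890 + 0.01932 = 0.18309 m ≈ 183 mm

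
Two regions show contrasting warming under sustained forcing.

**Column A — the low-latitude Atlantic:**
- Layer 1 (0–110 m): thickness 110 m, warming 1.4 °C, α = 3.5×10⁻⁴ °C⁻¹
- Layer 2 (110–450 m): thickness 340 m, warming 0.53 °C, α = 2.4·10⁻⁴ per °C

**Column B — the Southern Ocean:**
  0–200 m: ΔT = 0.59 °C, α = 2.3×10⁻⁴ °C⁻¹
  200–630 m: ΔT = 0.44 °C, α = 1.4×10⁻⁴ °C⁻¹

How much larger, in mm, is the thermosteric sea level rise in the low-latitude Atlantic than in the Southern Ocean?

44 mm larger

A Layer 1: 3.5×10⁻⁴ × 110 × 1.4 = 0.05390 m
A 110–450 m: 2.4×10⁻⁴ × 0.53 × 340 = 0.043248 m
A total: 0.097148 m
B Layer 1: 200 × 0.59 × 2.3×10⁻⁴ = 0.02714 m
B 200–630 m: 1.4×10⁻⁴ × 0.44 × 430 = 0.026488 m
B total: 0.053628 m
Difference: 0.097148 − 0.053628 = 0.04352 m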